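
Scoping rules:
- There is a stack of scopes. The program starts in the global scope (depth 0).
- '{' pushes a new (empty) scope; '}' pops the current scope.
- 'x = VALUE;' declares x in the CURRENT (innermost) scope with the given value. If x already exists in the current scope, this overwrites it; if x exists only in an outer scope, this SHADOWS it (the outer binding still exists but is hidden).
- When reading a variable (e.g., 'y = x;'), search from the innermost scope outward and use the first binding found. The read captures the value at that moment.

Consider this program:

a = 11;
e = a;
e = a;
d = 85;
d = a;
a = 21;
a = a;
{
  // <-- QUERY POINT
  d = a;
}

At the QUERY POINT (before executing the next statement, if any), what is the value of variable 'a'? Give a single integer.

Step 1: declare a=11 at depth 0
Step 2: declare e=(read a)=11 at depth 0
Step 3: declare e=(read a)=11 at depth 0
Step 4: declare d=85 at depth 0
Step 5: declare d=(read a)=11 at depth 0
Step 6: declare a=21 at depth 0
Step 7: declare a=(read a)=21 at depth 0
Step 8: enter scope (depth=1)
Visible at query point: a=21 d=11 e=11

Answer: 21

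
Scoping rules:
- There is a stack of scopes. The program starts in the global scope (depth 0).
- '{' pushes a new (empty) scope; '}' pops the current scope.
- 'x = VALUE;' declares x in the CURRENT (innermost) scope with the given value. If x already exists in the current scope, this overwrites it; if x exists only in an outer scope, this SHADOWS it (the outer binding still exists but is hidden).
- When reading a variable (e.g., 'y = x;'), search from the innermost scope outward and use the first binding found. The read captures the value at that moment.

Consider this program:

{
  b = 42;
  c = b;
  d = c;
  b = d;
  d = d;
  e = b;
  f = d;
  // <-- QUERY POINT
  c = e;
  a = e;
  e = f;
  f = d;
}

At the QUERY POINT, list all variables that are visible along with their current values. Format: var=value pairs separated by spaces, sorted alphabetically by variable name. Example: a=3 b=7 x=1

Answer: b=42 c=42 d=42 e=42 f=42

Derivation:
Step 1: enter scope (depth=1)
Step 2: declare b=42 at depth 1
Step 3: declare c=(read b)=42 at depth 1
Step 4: declare d=(read c)=42 at depth 1
Step 5: declare b=(read d)=42 at depth 1
Step 6: declare d=(read d)=42 at depth 1
Step 7: declare e=(read b)=42 at depth 1
Step 8: declare f=(read d)=42 at depth 1
Visible at query point: b=42 c=42 d=42 e=42 f=42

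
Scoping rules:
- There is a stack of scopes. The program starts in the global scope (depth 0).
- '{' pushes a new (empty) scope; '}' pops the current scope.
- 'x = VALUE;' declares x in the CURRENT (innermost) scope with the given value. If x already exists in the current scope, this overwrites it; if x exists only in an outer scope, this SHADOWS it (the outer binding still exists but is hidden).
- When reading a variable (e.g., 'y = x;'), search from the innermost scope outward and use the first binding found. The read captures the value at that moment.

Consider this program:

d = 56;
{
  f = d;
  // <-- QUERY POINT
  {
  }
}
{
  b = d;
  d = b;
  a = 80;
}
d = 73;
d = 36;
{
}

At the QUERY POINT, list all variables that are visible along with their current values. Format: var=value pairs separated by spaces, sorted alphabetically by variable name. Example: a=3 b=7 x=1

Answer: d=56 f=56

Derivation:
Step 1: declare d=56 at depth 0
Step 2: enter scope (depth=1)
Step 3: declare f=(read d)=56 at depth 1
Visible at query point: d=56 f=56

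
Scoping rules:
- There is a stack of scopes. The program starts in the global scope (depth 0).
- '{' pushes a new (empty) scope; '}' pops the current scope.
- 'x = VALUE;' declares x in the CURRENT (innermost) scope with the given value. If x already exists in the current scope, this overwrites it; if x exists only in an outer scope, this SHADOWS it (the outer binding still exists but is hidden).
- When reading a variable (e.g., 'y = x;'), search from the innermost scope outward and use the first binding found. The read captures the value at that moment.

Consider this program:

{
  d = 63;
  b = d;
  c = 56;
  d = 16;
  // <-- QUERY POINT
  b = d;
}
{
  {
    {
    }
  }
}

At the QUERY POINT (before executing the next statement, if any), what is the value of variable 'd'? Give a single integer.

Step 1: enter scope (depth=1)
Step 2: declare d=63 at depth 1
Step 3: declare b=(read d)=63 at depth 1
Step 4: declare c=56 at depth 1
Step 5: declare d=16 at depth 1
Visible at query point: b=63 c=56 d=16

Answer: 16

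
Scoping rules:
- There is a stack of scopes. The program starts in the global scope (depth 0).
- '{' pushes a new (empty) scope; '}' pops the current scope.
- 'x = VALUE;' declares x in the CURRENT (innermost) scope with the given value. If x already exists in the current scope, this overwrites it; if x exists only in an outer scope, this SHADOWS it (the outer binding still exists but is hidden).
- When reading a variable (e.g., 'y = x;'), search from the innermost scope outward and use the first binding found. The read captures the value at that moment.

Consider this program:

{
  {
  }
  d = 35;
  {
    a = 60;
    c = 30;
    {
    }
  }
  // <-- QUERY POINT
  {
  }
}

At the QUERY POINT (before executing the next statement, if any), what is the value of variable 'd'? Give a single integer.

Answer: 35

Derivation:
Step 1: enter scope (depth=1)
Step 2: enter scope (depth=2)
Step 3: exit scope (depth=1)
Step 4: declare d=35 at depth 1
Step 5: enter scope (depth=2)
Step 6: declare a=60 at depth 2
Step 7: declare c=30 at depth 2
Step 8: enter scope (depth=3)
Step 9: exit scope (depth=2)
Step 10: exit scope (depth=1)
Visible at query point: d=35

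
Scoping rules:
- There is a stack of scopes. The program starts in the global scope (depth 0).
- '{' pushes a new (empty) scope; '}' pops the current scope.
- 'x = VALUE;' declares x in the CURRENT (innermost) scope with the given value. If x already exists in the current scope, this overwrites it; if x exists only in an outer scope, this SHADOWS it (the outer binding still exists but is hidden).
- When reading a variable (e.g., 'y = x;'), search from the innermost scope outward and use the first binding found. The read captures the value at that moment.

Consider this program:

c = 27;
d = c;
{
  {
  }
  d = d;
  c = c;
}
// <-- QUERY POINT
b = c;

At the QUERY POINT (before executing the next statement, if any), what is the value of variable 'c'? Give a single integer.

Step 1: declare c=27 at depth 0
Step 2: declare d=(read c)=27 at depth 0
Step 3: enter scope (depth=1)
Step 4: enter scope (depth=2)
Step 5: exit scope (depth=1)
Step 6: declare d=(read d)=27 at depth 1
Step 7: declare c=(read c)=27 at depth 1
Step 8: exit scope (depth=0)
Visible at query point: c=27 d=27

Answer: 27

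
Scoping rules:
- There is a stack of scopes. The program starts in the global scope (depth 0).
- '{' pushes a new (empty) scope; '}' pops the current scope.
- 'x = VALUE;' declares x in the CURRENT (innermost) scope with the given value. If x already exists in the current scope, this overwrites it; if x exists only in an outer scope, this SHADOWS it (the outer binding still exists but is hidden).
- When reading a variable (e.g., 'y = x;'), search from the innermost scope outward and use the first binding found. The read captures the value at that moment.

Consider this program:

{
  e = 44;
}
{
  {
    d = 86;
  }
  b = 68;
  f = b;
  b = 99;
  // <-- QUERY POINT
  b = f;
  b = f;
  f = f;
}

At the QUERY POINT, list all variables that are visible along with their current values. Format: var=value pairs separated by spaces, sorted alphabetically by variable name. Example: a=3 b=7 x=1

Answer: b=99 f=68

Derivation:
Step 1: enter scope (depth=1)
Step 2: declare e=44 at depth 1
Step 3: exit scope (depth=0)
Step 4: enter scope (depth=1)
Step 5: enter scope (depth=2)
Step 6: declare d=86 at depth 2
Step 7: exit scope (depth=1)
Step 8: declare b=68 at depth 1
Step 9: declare f=(read b)=68 at depth 1
Step 10: declare b=99 at depth 1
Visible at query point: b=99 f=68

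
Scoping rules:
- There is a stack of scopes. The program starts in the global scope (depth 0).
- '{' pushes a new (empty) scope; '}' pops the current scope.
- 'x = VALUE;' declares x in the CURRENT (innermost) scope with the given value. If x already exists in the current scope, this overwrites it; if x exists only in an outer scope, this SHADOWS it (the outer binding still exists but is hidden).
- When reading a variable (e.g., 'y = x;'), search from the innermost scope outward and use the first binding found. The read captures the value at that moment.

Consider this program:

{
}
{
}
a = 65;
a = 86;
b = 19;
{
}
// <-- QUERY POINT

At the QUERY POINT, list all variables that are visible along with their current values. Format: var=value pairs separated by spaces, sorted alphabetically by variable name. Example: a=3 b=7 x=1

Answer: a=86 b=19

Derivation:
Step 1: enter scope (depth=1)
Step 2: exit scope (depth=0)
Step 3: enter scope (depth=1)
Step 4: exit scope (depth=0)
Step 5: declare a=65 at depth 0
Step 6: declare a=86 at depth 0
Step 7: declare b=19 at depth 0
Step 8: enter scope (depth=1)
Step 9: exit scope (depth=0)
Visible at query point: a=86 b=19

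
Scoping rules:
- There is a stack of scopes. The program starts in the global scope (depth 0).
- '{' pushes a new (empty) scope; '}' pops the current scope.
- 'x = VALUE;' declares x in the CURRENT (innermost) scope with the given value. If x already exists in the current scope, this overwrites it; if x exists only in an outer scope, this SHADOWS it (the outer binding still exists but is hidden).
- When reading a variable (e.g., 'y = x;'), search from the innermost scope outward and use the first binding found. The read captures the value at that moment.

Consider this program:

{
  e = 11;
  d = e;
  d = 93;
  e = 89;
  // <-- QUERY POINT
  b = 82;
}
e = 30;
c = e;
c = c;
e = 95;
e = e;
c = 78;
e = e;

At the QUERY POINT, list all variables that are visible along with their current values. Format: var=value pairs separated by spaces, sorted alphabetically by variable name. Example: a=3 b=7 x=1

Step 1: enter scope (depth=1)
Step 2: declare e=11 at depth 1
Step 3: declare d=(read e)=11 at depth 1
Step 4: declare d=93 at depth 1
Step 5: declare e=89 at depth 1
Visible at query point: d=93 e=89

Answer: d=93 e=89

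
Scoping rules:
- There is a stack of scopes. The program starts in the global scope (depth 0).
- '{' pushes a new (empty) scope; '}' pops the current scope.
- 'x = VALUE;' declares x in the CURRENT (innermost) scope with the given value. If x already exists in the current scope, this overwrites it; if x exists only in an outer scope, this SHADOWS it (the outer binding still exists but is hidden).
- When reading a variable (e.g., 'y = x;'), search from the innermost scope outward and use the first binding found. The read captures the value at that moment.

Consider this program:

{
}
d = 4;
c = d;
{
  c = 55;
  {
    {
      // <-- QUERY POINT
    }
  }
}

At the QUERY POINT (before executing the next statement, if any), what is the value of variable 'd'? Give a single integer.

Step 1: enter scope (depth=1)
Step 2: exit scope (depth=0)
Step 3: declare d=4 at depth 0
Step 4: declare c=(read d)=4 at depth 0
Step 5: enter scope (depth=1)
Step 6: declare c=55 at depth 1
Step 7: enter scope (depth=2)
Step 8: enter scope (depth=3)
Visible at query point: c=55 d=4

Answer: 4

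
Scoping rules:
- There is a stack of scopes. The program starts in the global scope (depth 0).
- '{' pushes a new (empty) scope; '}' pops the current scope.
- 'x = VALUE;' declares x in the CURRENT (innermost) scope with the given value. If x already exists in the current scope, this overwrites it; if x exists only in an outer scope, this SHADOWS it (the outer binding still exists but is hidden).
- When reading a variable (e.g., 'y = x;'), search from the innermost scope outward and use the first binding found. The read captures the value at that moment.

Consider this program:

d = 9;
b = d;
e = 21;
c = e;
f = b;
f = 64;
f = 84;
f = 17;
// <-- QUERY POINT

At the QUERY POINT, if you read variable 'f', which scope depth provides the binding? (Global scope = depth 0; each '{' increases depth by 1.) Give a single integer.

Answer: 0

Derivation:
Step 1: declare d=9 at depth 0
Step 2: declare b=(read d)=9 at depth 0
Step 3: declare e=21 at depth 0
Step 4: declare c=(read e)=21 at depth 0
Step 5: declare f=(read b)=9 at depth 0
Step 6: declare f=64 at depth 0
Step 7: declare f=84 at depth 0
Step 8: declare f=17 at depth 0
Visible at query point: b=9 c=21 d=9 e=21 f=17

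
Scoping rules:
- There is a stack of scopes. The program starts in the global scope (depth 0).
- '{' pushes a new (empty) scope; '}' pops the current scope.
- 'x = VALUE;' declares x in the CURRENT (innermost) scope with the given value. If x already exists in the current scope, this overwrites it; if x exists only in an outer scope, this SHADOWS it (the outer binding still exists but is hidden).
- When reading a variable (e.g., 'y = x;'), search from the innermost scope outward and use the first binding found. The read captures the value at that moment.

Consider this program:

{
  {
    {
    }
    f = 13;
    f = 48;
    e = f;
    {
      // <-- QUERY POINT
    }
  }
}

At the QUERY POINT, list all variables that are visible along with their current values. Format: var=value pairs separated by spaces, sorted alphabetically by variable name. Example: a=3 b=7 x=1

Step 1: enter scope (depth=1)
Step 2: enter scope (depth=2)
Step 3: enter scope (depth=3)
Step 4: exit scope (depth=2)
Step 5: declare f=13 at depth 2
Step 6: declare f=48 at depth 2
Step 7: declare e=(read f)=48 at depth 2
Step 8: enter scope (depth=3)
Visible at query point: e=48 f=48

Answer: e=48 f=48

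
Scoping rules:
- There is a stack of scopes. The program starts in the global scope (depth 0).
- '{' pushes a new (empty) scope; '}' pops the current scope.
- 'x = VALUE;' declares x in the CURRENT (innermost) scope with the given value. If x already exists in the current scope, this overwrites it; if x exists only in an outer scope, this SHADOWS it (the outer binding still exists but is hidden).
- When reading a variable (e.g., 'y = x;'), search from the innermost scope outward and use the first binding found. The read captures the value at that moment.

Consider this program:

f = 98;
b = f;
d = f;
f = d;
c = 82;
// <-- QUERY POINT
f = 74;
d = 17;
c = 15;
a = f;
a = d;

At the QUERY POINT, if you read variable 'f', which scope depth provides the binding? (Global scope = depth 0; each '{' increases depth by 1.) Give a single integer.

Answer: 0

Derivation:
Step 1: declare f=98 at depth 0
Step 2: declare b=(read f)=98 at depth 0
Step 3: declare d=(read f)=98 at depth 0
Step 4: declare f=(read d)=98 at depth 0
Step 5: declare c=82 at depth 0
Visible at query point: b=98 c=82 d=98 f=98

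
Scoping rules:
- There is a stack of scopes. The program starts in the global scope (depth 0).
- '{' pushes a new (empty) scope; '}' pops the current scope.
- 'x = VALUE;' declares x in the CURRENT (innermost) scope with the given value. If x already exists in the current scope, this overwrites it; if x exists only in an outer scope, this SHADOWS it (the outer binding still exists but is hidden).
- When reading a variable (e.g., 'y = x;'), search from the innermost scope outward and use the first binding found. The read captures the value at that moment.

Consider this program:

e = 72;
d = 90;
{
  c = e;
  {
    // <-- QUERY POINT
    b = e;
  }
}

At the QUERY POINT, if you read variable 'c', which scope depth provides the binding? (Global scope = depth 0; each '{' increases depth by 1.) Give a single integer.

Answer: 1

Derivation:
Step 1: declare e=72 at depth 0
Step 2: declare d=90 at depth 0
Step 3: enter scope (depth=1)
Step 4: declare c=(read e)=72 at depth 1
Step 5: enter scope (depth=2)
Visible at query point: c=72 d=90 e=72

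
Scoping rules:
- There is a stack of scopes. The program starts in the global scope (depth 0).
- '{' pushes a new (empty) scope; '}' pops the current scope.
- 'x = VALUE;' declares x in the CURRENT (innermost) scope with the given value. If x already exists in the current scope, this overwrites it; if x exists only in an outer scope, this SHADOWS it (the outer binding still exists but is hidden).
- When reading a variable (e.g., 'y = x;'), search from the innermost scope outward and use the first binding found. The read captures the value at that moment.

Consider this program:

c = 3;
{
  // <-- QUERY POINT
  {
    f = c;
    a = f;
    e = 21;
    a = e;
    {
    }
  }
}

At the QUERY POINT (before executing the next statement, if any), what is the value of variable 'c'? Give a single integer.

Answer: 3

Derivation:
Step 1: declare c=3 at depth 0
Step 2: enter scope (depth=1)
Visible at query point: c=3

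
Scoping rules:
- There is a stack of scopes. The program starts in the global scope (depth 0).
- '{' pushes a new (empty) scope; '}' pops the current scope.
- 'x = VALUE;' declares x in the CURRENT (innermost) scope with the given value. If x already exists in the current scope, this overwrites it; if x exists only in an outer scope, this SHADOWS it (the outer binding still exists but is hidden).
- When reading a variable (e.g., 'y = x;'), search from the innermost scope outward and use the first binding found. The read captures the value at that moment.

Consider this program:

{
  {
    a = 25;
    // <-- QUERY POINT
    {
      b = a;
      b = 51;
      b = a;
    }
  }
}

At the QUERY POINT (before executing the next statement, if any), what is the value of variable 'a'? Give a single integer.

Answer: 25

Derivation:
Step 1: enter scope (depth=1)
Step 2: enter scope (depth=2)
Step 3: declare a=25 at depth 2
Visible at query point: a=25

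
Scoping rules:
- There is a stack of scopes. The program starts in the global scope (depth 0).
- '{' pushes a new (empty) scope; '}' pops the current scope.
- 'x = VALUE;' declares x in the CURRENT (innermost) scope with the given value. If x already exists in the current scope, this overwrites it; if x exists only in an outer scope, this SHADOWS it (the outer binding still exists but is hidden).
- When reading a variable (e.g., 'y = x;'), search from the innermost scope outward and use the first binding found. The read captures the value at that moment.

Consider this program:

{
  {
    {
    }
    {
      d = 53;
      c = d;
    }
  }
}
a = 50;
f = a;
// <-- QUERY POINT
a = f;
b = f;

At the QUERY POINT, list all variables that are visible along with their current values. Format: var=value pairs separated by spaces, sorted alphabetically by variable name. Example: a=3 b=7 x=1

Step 1: enter scope (depth=1)
Step 2: enter scope (depth=2)
Step 3: enter scope (depth=3)
Step 4: exit scope (depth=2)
Step 5: enter scope (depth=3)
Step 6: declare d=53 at depth 3
Step 7: declare c=(read d)=53 at depth 3
Step 8: exit scope (depth=2)
Step 9: exit scope (depth=1)
Step 10: exit scope (depth=0)
Step 11: declare a=50 at depth 0
Step 12: declare f=(read a)=50 at depth 0
Visible at query point: a=50 f=50

Answer: a=50 f=50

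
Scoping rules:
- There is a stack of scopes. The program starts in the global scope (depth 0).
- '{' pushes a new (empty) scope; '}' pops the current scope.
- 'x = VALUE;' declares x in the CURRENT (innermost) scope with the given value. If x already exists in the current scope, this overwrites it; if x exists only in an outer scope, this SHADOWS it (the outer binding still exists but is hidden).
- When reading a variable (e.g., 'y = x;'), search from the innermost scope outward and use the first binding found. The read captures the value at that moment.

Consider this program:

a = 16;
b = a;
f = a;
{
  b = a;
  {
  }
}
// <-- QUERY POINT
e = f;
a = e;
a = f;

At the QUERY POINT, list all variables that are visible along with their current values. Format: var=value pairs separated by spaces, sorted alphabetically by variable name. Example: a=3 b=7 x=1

Step 1: declare a=16 at depth 0
Step 2: declare b=(read a)=16 at depth 0
Step 3: declare f=(read a)=16 at depth 0
Step 4: enter scope (depth=1)
Step 5: declare b=(read a)=16 at depth 1
Step 6: enter scope (depth=2)
Step 7: exit scope (depth=1)
Step 8: exit scope (depth=0)
Visible at query point: a=16 b=16 f=16

Answer: a=16 b=16 f=16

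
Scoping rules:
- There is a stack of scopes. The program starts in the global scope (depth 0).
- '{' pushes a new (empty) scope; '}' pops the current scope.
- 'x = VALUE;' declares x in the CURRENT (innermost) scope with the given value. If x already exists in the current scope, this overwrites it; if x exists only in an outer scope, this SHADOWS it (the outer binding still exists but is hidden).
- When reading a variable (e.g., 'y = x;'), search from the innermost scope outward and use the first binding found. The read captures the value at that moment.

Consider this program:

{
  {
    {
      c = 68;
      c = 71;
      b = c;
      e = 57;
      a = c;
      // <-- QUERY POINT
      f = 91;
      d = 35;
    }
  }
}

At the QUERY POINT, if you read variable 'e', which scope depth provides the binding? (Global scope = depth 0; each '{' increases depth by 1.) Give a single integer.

Step 1: enter scope (depth=1)
Step 2: enter scope (depth=2)
Step 3: enter scope (depth=3)
Step 4: declare c=68 at depth 3
Step 5: declare c=71 at depth 3
Step 6: declare b=(read c)=71 at depth 3
Step 7: declare e=57 at depth 3
Step 8: declare a=(read c)=71 at depth 3
Visible at query point: a=71 b=71 c=71 e=57

Answer: 3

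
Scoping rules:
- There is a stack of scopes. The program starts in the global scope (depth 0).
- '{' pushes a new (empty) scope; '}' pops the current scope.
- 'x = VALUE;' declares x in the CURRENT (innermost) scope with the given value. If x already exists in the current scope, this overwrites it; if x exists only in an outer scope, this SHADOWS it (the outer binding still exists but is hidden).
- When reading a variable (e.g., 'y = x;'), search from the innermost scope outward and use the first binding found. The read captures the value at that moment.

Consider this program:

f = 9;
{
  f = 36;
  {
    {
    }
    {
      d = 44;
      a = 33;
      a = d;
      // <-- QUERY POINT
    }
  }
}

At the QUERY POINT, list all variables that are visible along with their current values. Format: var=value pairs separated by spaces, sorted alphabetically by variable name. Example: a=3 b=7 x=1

Answer: a=44 d=44 f=36

Derivation:
Step 1: declare f=9 at depth 0
Step 2: enter scope (depth=1)
Step 3: declare f=36 at depth 1
Step 4: enter scope (depth=2)
Step 5: enter scope (depth=3)
Step 6: exit scope (depth=2)
Step 7: enter scope (depth=3)
Step 8: declare d=44 at depth 3
Step 9: declare a=33 at depth 3
Step 10: declare a=(read d)=44 at depth 3
Visible at query point: a=44 d=44 f=36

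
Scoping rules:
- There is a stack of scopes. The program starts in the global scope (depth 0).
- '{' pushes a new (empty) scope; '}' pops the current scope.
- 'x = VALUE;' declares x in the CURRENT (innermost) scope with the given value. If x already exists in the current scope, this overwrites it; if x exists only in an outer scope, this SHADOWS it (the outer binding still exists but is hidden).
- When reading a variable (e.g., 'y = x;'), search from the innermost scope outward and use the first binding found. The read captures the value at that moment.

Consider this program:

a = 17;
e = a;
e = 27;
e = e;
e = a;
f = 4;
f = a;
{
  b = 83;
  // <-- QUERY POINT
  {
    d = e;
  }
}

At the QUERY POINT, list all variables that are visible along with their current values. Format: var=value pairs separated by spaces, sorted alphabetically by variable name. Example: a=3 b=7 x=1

Step 1: declare a=17 at depth 0
Step 2: declare e=(read a)=17 at depth 0
Step 3: declare e=27 at depth 0
Step 4: declare e=(read e)=27 at depth 0
Step 5: declare e=(read a)=17 at depth 0
Step 6: declare f=4 at depth 0
Step 7: declare f=(read a)=17 at depth 0
Step 8: enter scope (depth=1)
Step 9: declare b=83 at depth 1
Visible at query point: a=17 b=83 e=17 f=17

Answer: a=17 b=83 e=17 f=17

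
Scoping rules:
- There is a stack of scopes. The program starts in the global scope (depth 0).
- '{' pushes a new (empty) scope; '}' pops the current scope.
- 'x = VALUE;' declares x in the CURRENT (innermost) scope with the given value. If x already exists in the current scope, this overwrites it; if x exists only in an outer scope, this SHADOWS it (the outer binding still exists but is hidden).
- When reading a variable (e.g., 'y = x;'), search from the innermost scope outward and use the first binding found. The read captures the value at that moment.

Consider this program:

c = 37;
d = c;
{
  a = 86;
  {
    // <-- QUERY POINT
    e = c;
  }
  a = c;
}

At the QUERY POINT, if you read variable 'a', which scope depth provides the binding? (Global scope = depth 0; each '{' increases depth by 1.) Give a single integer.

Answer: 1

Derivation:
Step 1: declare c=37 at depth 0
Step 2: declare d=(read c)=37 at depth 0
Step 3: enter scope (depth=1)
Step 4: declare a=86 at depth 1
Step 5: enter scope (depth=2)
Visible at query point: a=86 c=37 d=37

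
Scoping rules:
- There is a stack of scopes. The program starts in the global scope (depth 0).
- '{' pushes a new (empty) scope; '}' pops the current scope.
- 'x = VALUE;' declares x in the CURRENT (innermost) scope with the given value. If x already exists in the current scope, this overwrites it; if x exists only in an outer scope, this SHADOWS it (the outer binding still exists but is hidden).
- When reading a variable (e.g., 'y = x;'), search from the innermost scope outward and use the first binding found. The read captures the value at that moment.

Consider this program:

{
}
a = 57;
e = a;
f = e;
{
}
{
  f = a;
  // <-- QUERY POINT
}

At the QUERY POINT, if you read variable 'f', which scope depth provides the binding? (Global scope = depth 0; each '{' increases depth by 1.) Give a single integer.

Answer: 1

Derivation:
Step 1: enter scope (depth=1)
Step 2: exit scope (depth=0)
Step 3: declare a=57 at depth 0
Step 4: declare e=(read a)=57 at depth 0
Step 5: declare f=(read e)=57 at depth 0
Step 6: enter scope (depth=1)
Step 7: exit scope (depth=0)
Step 8: enter scope (depth=1)
Step 9: declare f=(read a)=57 at depth 1
Visible at query point: a=57 e=57 f=57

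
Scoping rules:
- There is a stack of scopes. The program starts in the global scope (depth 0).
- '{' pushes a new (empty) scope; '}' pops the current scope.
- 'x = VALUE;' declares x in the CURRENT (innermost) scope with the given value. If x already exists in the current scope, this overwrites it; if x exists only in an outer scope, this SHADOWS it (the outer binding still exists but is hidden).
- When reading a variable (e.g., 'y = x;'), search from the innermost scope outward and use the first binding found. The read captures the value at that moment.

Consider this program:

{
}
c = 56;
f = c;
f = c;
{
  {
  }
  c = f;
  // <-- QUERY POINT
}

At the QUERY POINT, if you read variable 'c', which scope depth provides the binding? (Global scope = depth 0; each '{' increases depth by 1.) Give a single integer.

Answer: 1

Derivation:
Step 1: enter scope (depth=1)
Step 2: exit scope (depth=0)
Step 3: declare c=56 at depth 0
Step 4: declare f=(read c)=56 at depth 0
Step 5: declare f=(read c)=56 at depth 0
Step 6: enter scope (depth=1)
Step 7: enter scope (depth=2)
Step 8: exit scope (depth=1)
Step 9: declare c=(read f)=56 at depth 1
Visible at query point: c=56 f=56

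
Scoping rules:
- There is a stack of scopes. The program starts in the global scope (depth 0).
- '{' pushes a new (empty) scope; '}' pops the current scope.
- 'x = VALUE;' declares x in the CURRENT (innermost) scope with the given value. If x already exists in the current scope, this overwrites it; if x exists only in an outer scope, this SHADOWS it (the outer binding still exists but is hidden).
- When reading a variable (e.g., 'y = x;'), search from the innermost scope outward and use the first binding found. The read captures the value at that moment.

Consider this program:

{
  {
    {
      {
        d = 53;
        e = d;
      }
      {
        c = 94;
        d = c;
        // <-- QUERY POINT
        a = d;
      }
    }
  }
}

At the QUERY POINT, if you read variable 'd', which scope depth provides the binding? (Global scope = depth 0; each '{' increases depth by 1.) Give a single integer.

Step 1: enter scope (depth=1)
Step 2: enter scope (depth=2)
Step 3: enter scope (depth=3)
Step 4: enter scope (depth=4)
Step 5: declare d=53 at depth 4
Step 6: declare e=(read d)=53 at depth 4
Step 7: exit scope (depth=3)
Step 8: enter scope (depth=4)
Step 9: declare c=94 at depth 4
Step 10: declare d=(read c)=94 at depth 4
Visible at query point: c=94 d=94

Answer: 4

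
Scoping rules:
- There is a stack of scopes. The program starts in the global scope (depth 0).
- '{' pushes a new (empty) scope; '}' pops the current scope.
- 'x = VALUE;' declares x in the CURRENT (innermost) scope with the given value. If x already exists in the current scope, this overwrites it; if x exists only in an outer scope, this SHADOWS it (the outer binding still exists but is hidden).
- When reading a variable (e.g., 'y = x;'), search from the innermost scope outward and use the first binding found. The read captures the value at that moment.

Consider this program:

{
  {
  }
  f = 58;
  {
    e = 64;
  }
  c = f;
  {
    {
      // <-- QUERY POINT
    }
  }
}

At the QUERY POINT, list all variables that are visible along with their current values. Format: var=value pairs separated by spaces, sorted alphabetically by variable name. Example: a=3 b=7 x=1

Step 1: enter scope (depth=1)
Step 2: enter scope (depth=2)
Step 3: exit scope (depth=1)
Step 4: declare f=58 at depth 1
Step 5: enter scope (depth=2)
Step 6: declare e=64 at depth 2
Step 7: exit scope (depth=1)
Step 8: declare c=(read f)=58 at depth 1
Step 9: enter scope (depth=2)
Step 10: enter scope (depth=3)
Visible at query point: c=58 f=58

Answer: c=58 f=58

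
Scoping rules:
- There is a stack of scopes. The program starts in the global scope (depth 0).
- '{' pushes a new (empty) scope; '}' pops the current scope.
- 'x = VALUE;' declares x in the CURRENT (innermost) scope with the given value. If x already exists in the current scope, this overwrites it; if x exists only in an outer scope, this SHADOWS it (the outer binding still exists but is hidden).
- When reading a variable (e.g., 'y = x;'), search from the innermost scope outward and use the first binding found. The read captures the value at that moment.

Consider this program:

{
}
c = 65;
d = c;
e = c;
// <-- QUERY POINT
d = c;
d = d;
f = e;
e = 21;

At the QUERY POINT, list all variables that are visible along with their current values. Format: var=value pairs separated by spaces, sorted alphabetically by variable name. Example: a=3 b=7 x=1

Step 1: enter scope (depth=1)
Step 2: exit scope (depth=0)
Step 3: declare c=65 at depth 0
Step 4: declare d=(read c)=65 at depth 0
Step 5: declare e=(read c)=65 at depth 0
Visible at query point: c=65 d=65 e=65

Answer: c=65 d=65 e=65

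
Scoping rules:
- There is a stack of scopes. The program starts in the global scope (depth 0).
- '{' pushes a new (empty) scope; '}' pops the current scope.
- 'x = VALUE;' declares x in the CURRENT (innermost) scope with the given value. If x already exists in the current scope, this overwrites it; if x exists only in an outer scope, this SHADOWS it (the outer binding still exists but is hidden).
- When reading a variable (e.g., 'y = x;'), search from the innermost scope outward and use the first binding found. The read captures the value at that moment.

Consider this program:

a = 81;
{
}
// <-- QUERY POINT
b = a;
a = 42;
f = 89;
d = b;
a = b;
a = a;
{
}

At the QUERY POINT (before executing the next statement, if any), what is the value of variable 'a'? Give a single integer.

Step 1: declare a=81 at depth 0
Step 2: enter scope (depth=1)
Step 3: exit scope (depth=0)
Visible at query point: a=81

Answer: 81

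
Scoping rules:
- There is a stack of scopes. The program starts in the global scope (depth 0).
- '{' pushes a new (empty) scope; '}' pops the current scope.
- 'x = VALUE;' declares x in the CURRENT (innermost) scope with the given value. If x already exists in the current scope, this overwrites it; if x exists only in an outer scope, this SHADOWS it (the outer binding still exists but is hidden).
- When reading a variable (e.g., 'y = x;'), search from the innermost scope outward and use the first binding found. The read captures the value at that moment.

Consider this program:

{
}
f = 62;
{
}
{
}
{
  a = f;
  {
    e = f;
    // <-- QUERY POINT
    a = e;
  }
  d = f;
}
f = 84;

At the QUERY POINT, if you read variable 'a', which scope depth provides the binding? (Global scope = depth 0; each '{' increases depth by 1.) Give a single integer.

Step 1: enter scope (depth=1)
Step 2: exit scope (depth=0)
Step 3: declare f=62 at depth 0
Step 4: enter scope (depth=1)
Step 5: exit scope (depth=0)
Step 6: enter scope (depth=1)
Step 7: exit scope (depth=0)
Step 8: enter scope (depth=1)
Step 9: declare a=(read f)=62 at depth 1
Step 10: enter scope (depth=2)
Step 11: declare e=(read f)=62 at depth 2
Visible at query point: a=62 e=62 f=62

Answer: 1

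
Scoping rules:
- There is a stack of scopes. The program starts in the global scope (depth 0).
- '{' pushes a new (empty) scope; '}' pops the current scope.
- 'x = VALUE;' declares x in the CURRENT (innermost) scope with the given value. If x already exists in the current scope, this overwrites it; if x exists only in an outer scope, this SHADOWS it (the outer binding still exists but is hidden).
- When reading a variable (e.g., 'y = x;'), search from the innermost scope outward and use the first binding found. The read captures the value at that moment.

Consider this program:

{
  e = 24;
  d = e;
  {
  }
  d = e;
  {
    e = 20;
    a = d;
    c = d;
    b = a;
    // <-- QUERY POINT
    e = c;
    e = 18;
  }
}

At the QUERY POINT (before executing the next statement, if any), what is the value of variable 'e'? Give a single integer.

Step 1: enter scope (depth=1)
Step 2: declare e=24 at depth 1
Step 3: declare d=(read e)=24 at depth 1
Step 4: enter scope (depth=2)
Step 5: exit scope (depth=1)
Step 6: declare d=(read e)=24 at depth 1
Step 7: enter scope (depth=2)
Step 8: declare e=20 at depth 2
Step 9: declare a=(read d)=24 at depth 2
Step 10: declare c=(read d)=24 at depth 2
Step 11: declare b=(read a)=24 at depth 2
Visible at query point: a=24 b=24 c=24 d=24 e=20

Answer: 20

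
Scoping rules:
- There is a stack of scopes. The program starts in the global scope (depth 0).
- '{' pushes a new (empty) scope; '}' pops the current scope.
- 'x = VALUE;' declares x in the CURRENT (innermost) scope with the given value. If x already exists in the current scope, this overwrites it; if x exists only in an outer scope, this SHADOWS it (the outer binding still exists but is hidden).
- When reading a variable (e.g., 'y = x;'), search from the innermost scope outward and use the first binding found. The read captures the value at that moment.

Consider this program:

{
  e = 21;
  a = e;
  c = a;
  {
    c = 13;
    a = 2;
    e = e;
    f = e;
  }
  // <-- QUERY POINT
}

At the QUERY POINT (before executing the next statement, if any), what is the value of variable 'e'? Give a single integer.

Answer: 21

Derivation:
Step 1: enter scope (depth=1)
Step 2: declare e=21 at depth 1
Step 3: declare a=(read e)=21 at depth 1
Step 4: declare c=(read a)=21 at depth 1
Step 5: enter scope (depth=2)
Step 6: declare c=13 at depth 2
Step 7: declare a=2 at depth 2
Step 8: declare e=(read e)=21 at depth 2
Step 9: declare f=(read e)=21 at depth 2
Step 10: exit scope (depth=1)
Visible at query point: a=21 c=21 e=21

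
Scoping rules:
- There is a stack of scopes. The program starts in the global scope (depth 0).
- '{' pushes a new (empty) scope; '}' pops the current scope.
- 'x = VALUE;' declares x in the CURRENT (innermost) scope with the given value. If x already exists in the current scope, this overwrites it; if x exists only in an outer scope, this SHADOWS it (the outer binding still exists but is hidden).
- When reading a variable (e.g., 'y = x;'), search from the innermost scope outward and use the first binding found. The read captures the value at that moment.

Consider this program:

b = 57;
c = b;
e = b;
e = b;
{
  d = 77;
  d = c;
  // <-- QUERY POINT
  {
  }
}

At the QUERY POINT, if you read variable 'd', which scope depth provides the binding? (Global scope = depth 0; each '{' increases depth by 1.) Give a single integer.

Step 1: declare b=57 at depth 0
Step 2: declare c=(read b)=57 at depth 0
Step 3: declare e=(read b)=57 at depth 0
Step 4: declare e=(read b)=57 at depth 0
Step 5: enter scope (depth=1)
Step 6: declare d=77 at depth 1
Step 7: declare d=(read c)=57 at depth 1
Visible at query point: b=57 c=57 d=57 e=57

Answer: 1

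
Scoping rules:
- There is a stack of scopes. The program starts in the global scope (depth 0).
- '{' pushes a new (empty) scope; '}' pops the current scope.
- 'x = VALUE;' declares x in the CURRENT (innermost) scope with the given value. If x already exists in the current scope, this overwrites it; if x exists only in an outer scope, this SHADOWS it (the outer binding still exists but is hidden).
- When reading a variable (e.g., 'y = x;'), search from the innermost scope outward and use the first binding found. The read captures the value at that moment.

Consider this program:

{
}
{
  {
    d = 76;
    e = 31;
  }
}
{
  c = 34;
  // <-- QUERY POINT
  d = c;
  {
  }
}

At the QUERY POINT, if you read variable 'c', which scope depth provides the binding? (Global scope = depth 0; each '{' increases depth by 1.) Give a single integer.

Answer: 1

Derivation:
Step 1: enter scope (depth=1)
Step 2: exit scope (depth=0)
Step 3: enter scope (depth=1)
Step 4: enter scope (depth=2)
Step 5: declare d=76 at depth 2
Step 6: declare e=31 at depth 2
Step 7: exit scope (depth=1)
Step 8: exit scope (depth=0)
Step 9: enter scope (depth=1)
Step 10: declare c=34 at depth 1
Visible at query point: c=34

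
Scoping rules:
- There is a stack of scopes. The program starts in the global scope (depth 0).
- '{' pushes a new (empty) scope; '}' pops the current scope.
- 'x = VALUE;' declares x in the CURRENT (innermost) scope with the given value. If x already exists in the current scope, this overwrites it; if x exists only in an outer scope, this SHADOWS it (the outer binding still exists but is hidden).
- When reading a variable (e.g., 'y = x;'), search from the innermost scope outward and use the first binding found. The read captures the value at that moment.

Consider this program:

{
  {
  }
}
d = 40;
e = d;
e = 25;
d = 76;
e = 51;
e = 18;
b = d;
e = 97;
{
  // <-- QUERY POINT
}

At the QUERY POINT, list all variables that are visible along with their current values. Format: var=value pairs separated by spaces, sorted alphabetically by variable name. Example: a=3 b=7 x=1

Step 1: enter scope (depth=1)
Step 2: enter scope (depth=2)
Step 3: exit scope (depth=1)
Step 4: exit scope (depth=0)
Step 5: declare d=40 at depth 0
Step 6: declare e=(read d)=40 at depth 0
Step 7: declare e=25 at depth 0
Step 8: declare d=76 at depth 0
Step 9: declare e=51 at depth 0
Step 10: declare e=18 at depth 0
Step 11: declare b=(read d)=76 at depth 0
Step 12: declare e=97 at depth 0
Step 13: enter scope (depth=1)
Visible at query point: b=76 d=76 e=97

Answer: b=76 d=76 e=97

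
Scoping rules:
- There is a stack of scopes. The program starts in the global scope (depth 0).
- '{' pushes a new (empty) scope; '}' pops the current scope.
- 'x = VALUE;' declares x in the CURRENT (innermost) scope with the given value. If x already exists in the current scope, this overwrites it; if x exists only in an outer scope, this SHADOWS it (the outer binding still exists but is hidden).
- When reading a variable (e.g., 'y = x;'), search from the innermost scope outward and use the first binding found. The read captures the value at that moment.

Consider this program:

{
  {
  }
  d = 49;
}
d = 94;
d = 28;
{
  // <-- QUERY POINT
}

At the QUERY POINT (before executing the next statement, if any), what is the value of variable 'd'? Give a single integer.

Answer: 28

Derivation:
Step 1: enter scope (depth=1)
Step 2: enter scope (depth=2)
Step 3: exit scope (depth=1)
Step 4: declare d=49 at depth 1
Step 5: exit scope (depth=0)
Step 6: declare d=94 at depth 0
Step 7: declare d=28 at depth 0
Step 8: enter scope (depth=1)
Visible at query point: d=28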